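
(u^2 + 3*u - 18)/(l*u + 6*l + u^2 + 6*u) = (u - 3)/(l + u)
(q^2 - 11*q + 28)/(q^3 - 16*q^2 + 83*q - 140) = 1/(q - 5)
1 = 1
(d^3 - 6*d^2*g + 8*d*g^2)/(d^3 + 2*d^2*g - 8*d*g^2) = (d - 4*g)/(d + 4*g)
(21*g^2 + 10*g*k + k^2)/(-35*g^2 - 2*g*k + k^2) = (-21*g^2 - 10*g*k - k^2)/(35*g^2 + 2*g*k - k^2)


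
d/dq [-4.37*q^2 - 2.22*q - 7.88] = -8.74*q - 2.22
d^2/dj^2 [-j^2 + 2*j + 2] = -2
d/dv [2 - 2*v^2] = -4*v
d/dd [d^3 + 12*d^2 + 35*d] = 3*d^2 + 24*d + 35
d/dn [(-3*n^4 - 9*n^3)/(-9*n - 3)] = n^2*(9*n^2 + 22*n + 9)/(9*n^2 + 6*n + 1)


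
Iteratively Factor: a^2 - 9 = (a - 3)*(a + 3)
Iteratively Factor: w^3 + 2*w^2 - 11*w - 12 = (w + 4)*(w^2 - 2*w - 3) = (w - 3)*(w + 4)*(w + 1)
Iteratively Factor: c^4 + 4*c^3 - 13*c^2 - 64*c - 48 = (c + 3)*(c^3 + c^2 - 16*c - 16) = (c + 1)*(c + 3)*(c^2 - 16) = (c - 4)*(c + 1)*(c + 3)*(c + 4)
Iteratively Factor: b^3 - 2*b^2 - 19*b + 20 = (b - 1)*(b^2 - b - 20) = (b - 1)*(b + 4)*(b - 5)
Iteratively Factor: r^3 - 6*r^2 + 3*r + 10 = (r - 5)*(r^2 - r - 2) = (r - 5)*(r + 1)*(r - 2)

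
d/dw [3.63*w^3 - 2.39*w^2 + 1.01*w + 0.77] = 10.89*w^2 - 4.78*w + 1.01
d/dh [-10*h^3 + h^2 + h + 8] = -30*h^2 + 2*h + 1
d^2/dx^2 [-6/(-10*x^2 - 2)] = 30*(15*x^2 - 1)/(5*x^2 + 1)^3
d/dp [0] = 0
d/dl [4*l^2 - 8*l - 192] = 8*l - 8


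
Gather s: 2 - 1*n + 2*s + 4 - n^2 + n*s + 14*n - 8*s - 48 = -n^2 + 13*n + s*(n - 6) - 42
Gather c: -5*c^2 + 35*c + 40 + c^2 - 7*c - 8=-4*c^2 + 28*c + 32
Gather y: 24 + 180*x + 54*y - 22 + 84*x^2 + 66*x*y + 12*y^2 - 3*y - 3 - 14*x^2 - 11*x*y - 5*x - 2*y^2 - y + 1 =70*x^2 + 175*x + 10*y^2 + y*(55*x + 50)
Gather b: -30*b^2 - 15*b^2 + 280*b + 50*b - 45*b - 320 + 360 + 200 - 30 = -45*b^2 + 285*b + 210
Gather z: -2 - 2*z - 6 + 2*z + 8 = 0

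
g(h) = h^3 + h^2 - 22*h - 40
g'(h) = 3*h^2 + 2*h - 22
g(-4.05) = -0.93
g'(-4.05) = 19.11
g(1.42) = -66.36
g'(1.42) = -13.11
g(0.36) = -47.74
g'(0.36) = -20.89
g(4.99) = -0.63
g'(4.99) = 62.68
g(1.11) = -61.82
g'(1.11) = -16.08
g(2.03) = -72.17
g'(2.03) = -5.58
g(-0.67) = -25.11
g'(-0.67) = -21.99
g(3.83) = -53.41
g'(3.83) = 29.67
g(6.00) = 80.00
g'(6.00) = 98.00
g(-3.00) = 8.00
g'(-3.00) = -1.00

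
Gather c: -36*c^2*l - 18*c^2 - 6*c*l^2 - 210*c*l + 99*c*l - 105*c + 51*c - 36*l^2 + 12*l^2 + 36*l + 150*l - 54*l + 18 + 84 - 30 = c^2*(-36*l - 18) + c*(-6*l^2 - 111*l - 54) - 24*l^2 + 132*l + 72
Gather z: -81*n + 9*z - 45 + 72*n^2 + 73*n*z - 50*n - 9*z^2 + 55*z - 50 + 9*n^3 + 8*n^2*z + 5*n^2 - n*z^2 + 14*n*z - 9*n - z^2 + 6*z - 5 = 9*n^3 + 77*n^2 - 140*n + z^2*(-n - 10) + z*(8*n^2 + 87*n + 70) - 100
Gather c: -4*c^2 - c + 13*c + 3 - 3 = -4*c^2 + 12*c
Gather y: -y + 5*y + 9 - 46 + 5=4*y - 32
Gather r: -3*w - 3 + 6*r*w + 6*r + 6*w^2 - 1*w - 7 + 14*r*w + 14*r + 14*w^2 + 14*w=r*(20*w + 20) + 20*w^2 + 10*w - 10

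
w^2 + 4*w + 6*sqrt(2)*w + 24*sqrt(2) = (w + 4)*(w + 6*sqrt(2))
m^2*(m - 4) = m^3 - 4*m^2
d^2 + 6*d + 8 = (d + 2)*(d + 4)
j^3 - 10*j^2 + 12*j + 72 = (j - 6)^2*(j + 2)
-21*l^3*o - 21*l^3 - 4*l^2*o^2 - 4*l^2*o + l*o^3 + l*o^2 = (-7*l + o)*(3*l + o)*(l*o + l)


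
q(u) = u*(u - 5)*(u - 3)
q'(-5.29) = 183.59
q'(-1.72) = 51.40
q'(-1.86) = 55.14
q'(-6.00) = 219.00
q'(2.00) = -5.00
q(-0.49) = -9.39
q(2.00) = 6.00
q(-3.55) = -198.81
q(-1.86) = -62.01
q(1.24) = 8.21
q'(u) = u*(u - 5) + u*(u - 3) + (u - 5)*(u - 3) = 3*u^2 - 16*u + 15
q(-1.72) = -54.56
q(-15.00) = -5400.00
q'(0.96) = 2.40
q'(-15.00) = 930.00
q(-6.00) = -594.00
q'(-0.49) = 23.56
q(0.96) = 7.91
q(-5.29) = -451.26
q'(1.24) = -0.23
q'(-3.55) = 109.61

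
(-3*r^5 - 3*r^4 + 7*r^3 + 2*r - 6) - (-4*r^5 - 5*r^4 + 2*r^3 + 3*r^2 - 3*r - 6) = r^5 + 2*r^4 + 5*r^3 - 3*r^2 + 5*r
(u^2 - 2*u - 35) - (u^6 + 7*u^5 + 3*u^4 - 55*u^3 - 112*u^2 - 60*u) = -u^6 - 7*u^5 - 3*u^4 + 55*u^3 + 113*u^2 + 58*u - 35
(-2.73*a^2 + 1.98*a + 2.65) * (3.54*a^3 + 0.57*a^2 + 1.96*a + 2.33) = -9.6642*a^5 + 5.4531*a^4 + 5.1588*a^3 - 0.969600000000001*a^2 + 9.8074*a + 6.1745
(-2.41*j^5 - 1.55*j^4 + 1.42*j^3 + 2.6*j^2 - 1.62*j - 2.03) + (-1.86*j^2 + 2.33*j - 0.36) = -2.41*j^5 - 1.55*j^4 + 1.42*j^3 + 0.74*j^2 + 0.71*j - 2.39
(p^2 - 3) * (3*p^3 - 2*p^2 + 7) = 3*p^5 - 2*p^4 - 9*p^3 + 13*p^2 - 21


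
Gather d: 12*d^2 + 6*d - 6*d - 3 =12*d^2 - 3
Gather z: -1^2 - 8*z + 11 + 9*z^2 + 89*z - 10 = 9*z^2 + 81*z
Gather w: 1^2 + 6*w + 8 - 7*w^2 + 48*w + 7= -7*w^2 + 54*w + 16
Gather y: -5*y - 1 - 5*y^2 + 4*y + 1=-5*y^2 - y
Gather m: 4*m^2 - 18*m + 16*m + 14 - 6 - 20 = 4*m^2 - 2*m - 12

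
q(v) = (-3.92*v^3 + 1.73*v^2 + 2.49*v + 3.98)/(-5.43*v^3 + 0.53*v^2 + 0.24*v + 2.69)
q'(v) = (-11.76*v^2 + 3.46*v + 2.49)/(-5.43*v^3 + 0.53*v^2 + 0.24*v + 2.69) + (16.29*v^2 - 1.06*v - 0.24)*(-3.92*v^3 + 1.73*v^2 + 2.49*v + 3.98)/(-5.43*v^3 + 0.53*v^2 + 0.24*v + 2.69)^2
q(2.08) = 0.43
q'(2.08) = 0.28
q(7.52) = 0.68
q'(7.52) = 0.01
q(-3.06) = 0.77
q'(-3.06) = 0.01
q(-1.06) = 0.84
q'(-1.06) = 0.18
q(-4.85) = 0.76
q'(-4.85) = 0.00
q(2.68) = 0.54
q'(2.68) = 0.12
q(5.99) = 0.67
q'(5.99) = 0.01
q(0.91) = -6.35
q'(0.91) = 110.19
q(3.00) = 0.57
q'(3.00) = 0.08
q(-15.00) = 0.74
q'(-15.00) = 0.00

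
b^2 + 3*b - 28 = (b - 4)*(b + 7)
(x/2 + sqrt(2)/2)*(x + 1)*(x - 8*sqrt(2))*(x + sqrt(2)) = x^4/2 - 3*sqrt(2)*x^3 + x^3/2 - 15*x^2 - 3*sqrt(2)*x^2 - 15*x - 8*sqrt(2)*x - 8*sqrt(2)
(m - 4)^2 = m^2 - 8*m + 16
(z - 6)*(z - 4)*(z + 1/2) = z^3 - 19*z^2/2 + 19*z + 12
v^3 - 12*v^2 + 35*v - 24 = (v - 8)*(v - 3)*(v - 1)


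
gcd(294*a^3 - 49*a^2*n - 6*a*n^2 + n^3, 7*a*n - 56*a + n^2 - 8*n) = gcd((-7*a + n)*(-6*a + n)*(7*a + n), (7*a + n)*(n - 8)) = 7*a + n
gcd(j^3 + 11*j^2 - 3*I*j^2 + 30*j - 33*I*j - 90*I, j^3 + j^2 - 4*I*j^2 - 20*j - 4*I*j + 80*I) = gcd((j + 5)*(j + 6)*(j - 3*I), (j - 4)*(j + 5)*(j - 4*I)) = j + 5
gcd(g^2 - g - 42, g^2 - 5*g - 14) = g - 7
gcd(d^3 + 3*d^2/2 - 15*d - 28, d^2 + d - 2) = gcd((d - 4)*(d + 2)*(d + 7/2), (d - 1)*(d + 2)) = d + 2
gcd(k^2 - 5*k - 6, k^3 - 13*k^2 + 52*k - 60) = k - 6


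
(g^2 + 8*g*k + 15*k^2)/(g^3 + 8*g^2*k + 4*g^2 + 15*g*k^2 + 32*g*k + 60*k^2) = 1/(g + 4)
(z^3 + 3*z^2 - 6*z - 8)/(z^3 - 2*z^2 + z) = (z^3 + 3*z^2 - 6*z - 8)/(z*(z^2 - 2*z + 1))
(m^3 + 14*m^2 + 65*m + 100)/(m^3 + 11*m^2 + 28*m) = (m^2 + 10*m + 25)/(m*(m + 7))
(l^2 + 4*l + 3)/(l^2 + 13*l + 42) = (l^2 + 4*l + 3)/(l^2 + 13*l + 42)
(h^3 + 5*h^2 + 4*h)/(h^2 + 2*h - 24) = h*(h^2 + 5*h + 4)/(h^2 + 2*h - 24)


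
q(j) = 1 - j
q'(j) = -1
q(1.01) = -0.01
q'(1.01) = -1.00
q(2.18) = -1.18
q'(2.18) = -1.00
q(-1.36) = 2.36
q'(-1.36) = -1.00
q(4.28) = -3.28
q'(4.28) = -1.00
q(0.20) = 0.80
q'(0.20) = -1.00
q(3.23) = -2.23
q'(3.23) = -1.00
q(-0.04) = 1.04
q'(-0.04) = -1.00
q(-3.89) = 4.89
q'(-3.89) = -1.00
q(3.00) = -2.00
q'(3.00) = -1.00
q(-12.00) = 13.00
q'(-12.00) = -1.00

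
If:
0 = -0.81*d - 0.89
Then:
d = -1.10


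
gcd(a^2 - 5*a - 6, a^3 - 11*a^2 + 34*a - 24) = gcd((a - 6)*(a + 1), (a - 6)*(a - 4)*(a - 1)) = a - 6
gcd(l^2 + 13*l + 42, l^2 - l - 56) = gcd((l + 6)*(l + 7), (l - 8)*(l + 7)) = l + 7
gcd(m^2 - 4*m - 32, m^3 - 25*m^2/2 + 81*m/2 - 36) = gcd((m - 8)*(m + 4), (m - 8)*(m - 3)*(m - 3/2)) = m - 8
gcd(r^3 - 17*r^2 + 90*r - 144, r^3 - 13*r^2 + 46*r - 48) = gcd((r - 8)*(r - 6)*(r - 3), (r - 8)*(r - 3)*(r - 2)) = r^2 - 11*r + 24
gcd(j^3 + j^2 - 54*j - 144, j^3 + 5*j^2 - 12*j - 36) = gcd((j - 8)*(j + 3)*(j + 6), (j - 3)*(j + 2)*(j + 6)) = j + 6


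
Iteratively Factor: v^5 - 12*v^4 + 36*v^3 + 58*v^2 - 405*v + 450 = (v - 5)*(v^4 - 7*v^3 + v^2 + 63*v - 90) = (v - 5)*(v + 3)*(v^3 - 10*v^2 + 31*v - 30) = (v - 5)*(v - 3)*(v + 3)*(v^2 - 7*v + 10) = (v - 5)^2*(v - 3)*(v + 3)*(v - 2)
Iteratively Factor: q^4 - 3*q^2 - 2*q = (q + 1)*(q^3 - q^2 - 2*q) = (q - 2)*(q + 1)*(q^2 + q) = (q - 2)*(q + 1)^2*(q)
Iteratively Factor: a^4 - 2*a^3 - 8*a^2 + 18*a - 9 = (a + 3)*(a^3 - 5*a^2 + 7*a - 3) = (a - 1)*(a + 3)*(a^2 - 4*a + 3) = (a - 1)^2*(a + 3)*(a - 3)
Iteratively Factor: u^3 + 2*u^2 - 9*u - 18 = (u - 3)*(u^2 + 5*u + 6) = (u - 3)*(u + 3)*(u + 2)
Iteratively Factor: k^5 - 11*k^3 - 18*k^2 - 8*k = (k - 4)*(k^4 + 4*k^3 + 5*k^2 + 2*k) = k*(k - 4)*(k^3 + 4*k^2 + 5*k + 2) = k*(k - 4)*(k + 1)*(k^2 + 3*k + 2) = k*(k - 4)*(k + 1)^2*(k + 2)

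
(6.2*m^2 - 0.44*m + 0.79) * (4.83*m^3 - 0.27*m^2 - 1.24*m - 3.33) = 29.946*m^5 - 3.7992*m^4 - 3.7535*m^3 - 20.3137*m^2 + 0.4856*m - 2.6307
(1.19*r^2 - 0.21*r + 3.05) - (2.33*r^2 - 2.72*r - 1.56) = -1.14*r^2 + 2.51*r + 4.61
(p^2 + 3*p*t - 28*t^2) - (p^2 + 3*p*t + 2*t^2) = -30*t^2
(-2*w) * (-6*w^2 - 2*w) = 12*w^3 + 4*w^2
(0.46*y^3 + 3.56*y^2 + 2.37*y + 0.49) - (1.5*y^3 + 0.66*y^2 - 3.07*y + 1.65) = -1.04*y^3 + 2.9*y^2 + 5.44*y - 1.16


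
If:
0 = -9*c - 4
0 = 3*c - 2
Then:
No Solution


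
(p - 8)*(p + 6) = p^2 - 2*p - 48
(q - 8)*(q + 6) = q^2 - 2*q - 48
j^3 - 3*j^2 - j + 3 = (j - 3)*(j - 1)*(j + 1)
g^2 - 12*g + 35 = (g - 7)*(g - 5)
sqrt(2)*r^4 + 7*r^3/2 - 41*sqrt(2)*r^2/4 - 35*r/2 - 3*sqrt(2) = (r - 2*sqrt(2))*(r + sqrt(2)/2)*(r + 3*sqrt(2))*(sqrt(2)*r + 1/2)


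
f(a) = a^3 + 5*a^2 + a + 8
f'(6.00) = 169.00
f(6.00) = 410.00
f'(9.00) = 334.00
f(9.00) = 1151.00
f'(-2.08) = -6.82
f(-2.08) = 18.55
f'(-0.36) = -2.21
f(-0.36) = 8.24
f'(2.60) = 47.28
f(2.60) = 61.98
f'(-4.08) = 10.14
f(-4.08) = 19.23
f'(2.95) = 56.61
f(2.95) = 80.13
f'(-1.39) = -7.10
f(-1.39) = 13.58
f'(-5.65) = 40.27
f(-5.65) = -18.40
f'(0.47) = 6.36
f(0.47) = 9.68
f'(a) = 3*a^2 + 10*a + 1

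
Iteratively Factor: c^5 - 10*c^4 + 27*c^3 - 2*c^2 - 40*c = (c + 1)*(c^4 - 11*c^3 + 38*c^2 - 40*c) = c*(c + 1)*(c^3 - 11*c^2 + 38*c - 40) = c*(c - 5)*(c + 1)*(c^2 - 6*c + 8) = c*(c - 5)*(c - 4)*(c + 1)*(c - 2)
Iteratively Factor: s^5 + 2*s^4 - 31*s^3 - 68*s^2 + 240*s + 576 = (s + 4)*(s^4 - 2*s^3 - 23*s^2 + 24*s + 144) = (s - 4)*(s + 4)*(s^3 + 2*s^2 - 15*s - 36) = (s - 4)^2*(s + 4)*(s^2 + 6*s + 9) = (s - 4)^2*(s + 3)*(s + 4)*(s + 3)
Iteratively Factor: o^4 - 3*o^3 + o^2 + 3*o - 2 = (o + 1)*(o^3 - 4*o^2 + 5*o - 2) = (o - 2)*(o + 1)*(o^2 - 2*o + 1) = (o - 2)*(o - 1)*(o + 1)*(o - 1)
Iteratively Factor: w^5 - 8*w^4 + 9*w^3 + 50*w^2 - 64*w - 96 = (w + 2)*(w^4 - 10*w^3 + 29*w^2 - 8*w - 48) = (w - 3)*(w + 2)*(w^3 - 7*w^2 + 8*w + 16) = (w - 4)*(w - 3)*(w + 2)*(w^2 - 3*w - 4) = (w - 4)*(w - 3)*(w + 1)*(w + 2)*(w - 4)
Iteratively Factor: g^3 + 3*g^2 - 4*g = (g + 4)*(g^2 - g) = g*(g + 4)*(g - 1)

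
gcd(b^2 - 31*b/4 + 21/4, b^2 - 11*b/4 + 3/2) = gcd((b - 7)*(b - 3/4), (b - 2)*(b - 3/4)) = b - 3/4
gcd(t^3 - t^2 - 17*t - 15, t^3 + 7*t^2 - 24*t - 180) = t - 5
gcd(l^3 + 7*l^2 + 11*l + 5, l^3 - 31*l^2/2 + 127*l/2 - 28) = 1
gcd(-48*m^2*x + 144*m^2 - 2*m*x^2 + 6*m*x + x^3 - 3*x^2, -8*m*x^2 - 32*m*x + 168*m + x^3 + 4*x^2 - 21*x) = -8*m*x + 24*m + x^2 - 3*x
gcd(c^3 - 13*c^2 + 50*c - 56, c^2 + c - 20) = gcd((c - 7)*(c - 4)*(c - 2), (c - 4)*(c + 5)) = c - 4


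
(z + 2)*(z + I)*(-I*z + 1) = -I*z^3 + 2*z^2 - 2*I*z^2 + 4*z + I*z + 2*I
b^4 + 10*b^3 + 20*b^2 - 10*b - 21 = (b - 1)*(b + 1)*(b + 3)*(b + 7)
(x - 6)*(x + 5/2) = x^2 - 7*x/2 - 15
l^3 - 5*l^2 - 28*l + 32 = (l - 8)*(l - 1)*(l + 4)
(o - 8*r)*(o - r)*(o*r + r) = o^3*r - 9*o^2*r^2 + o^2*r + 8*o*r^3 - 9*o*r^2 + 8*r^3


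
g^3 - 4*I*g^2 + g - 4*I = (g - 4*I)*(g - I)*(g + I)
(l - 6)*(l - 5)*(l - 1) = l^3 - 12*l^2 + 41*l - 30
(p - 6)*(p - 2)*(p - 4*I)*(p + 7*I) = p^4 - 8*p^3 + 3*I*p^3 + 40*p^2 - 24*I*p^2 - 224*p + 36*I*p + 336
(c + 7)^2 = c^2 + 14*c + 49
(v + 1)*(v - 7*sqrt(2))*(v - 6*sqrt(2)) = v^3 - 13*sqrt(2)*v^2 + v^2 - 13*sqrt(2)*v + 84*v + 84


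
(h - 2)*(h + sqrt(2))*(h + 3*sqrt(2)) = h^3 - 2*h^2 + 4*sqrt(2)*h^2 - 8*sqrt(2)*h + 6*h - 12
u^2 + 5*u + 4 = (u + 1)*(u + 4)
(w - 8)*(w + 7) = w^2 - w - 56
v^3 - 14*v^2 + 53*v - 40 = (v - 8)*(v - 5)*(v - 1)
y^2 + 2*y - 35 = (y - 5)*(y + 7)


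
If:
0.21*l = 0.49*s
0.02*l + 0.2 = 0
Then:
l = -10.00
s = -4.29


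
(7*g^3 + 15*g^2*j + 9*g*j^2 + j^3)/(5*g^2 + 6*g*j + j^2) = (7*g^2 + 8*g*j + j^2)/(5*g + j)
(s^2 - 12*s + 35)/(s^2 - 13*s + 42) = (s - 5)/(s - 6)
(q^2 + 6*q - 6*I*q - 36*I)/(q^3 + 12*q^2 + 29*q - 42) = (q - 6*I)/(q^2 + 6*q - 7)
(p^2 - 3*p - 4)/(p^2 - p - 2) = (p - 4)/(p - 2)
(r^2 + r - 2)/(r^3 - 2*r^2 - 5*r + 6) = 1/(r - 3)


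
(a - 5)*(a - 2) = a^2 - 7*a + 10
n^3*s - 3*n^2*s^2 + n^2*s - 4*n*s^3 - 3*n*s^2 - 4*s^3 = (n - 4*s)*(n + s)*(n*s + s)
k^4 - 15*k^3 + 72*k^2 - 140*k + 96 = (k - 8)*(k - 3)*(k - 2)^2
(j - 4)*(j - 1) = j^2 - 5*j + 4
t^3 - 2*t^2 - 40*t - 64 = (t - 8)*(t + 2)*(t + 4)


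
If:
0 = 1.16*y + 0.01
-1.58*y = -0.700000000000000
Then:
No Solution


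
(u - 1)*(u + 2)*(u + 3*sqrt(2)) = u^3 + u^2 + 3*sqrt(2)*u^2 - 2*u + 3*sqrt(2)*u - 6*sqrt(2)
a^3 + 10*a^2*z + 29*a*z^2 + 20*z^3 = (a + z)*(a + 4*z)*(a + 5*z)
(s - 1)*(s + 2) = s^2 + s - 2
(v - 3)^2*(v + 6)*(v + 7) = v^4 + 7*v^3 - 27*v^2 - 135*v + 378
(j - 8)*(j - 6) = j^2 - 14*j + 48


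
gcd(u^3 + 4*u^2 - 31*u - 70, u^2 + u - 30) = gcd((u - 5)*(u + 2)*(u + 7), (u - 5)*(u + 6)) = u - 5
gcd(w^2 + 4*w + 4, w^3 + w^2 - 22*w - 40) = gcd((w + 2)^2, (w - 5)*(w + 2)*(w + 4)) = w + 2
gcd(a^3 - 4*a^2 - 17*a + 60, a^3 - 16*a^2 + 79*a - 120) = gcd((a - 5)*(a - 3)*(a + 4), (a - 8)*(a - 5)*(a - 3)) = a^2 - 8*a + 15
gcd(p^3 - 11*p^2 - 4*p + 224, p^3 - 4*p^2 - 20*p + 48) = p + 4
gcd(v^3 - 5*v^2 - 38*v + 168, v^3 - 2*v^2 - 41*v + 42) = v^2 - v - 42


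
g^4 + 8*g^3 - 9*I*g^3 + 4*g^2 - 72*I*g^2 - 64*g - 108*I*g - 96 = (g + 2)*(g + 6)*(g - 8*I)*(g - I)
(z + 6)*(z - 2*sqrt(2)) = z^2 - 2*sqrt(2)*z + 6*z - 12*sqrt(2)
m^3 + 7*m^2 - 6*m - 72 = (m - 3)*(m + 4)*(m + 6)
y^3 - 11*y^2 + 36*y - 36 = (y - 6)*(y - 3)*(y - 2)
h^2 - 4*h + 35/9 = (h - 7/3)*(h - 5/3)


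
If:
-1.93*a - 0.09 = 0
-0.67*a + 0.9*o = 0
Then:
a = -0.05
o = -0.03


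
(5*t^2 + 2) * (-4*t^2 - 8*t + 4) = -20*t^4 - 40*t^3 + 12*t^2 - 16*t + 8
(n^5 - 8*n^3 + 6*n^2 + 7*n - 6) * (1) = n^5 - 8*n^3 + 6*n^2 + 7*n - 6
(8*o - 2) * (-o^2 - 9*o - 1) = -8*o^3 - 70*o^2 + 10*o + 2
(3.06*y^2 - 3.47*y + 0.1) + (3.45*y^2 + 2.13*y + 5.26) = 6.51*y^2 - 1.34*y + 5.36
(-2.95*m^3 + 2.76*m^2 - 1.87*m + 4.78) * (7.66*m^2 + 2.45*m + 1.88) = -22.597*m^5 + 13.9141*m^4 - 13.1082*m^3 + 37.2221*m^2 + 8.1954*m + 8.9864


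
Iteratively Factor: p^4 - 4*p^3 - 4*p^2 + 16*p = (p + 2)*(p^3 - 6*p^2 + 8*p) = (p - 2)*(p + 2)*(p^2 - 4*p) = p*(p - 2)*(p + 2)*(p - 4)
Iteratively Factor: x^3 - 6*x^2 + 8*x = (x - 4)*(x^2 - 2*x) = x*(x - 4)*(x - 2)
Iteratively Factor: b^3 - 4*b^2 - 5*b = (b)*(b^2 - 4*b - 5) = b*(b - 5)*(b + 1)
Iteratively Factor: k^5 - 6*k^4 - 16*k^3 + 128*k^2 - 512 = (k - 4)*(k^4 - 2*k^3 - 24*k^2 + 32*k + 128) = (k - 4)^2*(k^3 + 2*k^2 - 16*k - 32) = (k - 4)^2*(k + 2)*(k^2 - 16) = (k - 4)^3*(k + 2)*(k + 4)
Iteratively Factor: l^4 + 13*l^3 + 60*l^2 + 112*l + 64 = (l + 4)*(l^3 + 9*l^2 + 24*l + 16) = (l + 4)^2*(l^2 + 5*l + 4) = (l + 1)*(l + 4)^2*(l + 4)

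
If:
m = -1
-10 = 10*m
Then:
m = -1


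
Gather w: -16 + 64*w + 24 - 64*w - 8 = 0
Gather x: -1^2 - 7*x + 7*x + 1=0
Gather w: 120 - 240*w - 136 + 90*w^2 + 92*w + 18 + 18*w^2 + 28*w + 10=108*w^2 - 120*w + 12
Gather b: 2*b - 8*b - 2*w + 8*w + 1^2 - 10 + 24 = -6*b + 6*w + 15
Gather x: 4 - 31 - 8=-35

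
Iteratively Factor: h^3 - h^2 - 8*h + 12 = (h - 2)*(h^2 + h - 6) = (h - 2)^2*(h + 3)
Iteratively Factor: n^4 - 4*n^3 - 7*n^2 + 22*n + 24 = (n - 3)*(n^3 - n^2 - 10*n - 8) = (n - 3)*(n + 2)*(n^2 - 3*n - 4) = (n - 4)*(n - 3)*(n + 2)*(n + 1)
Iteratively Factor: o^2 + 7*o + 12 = (o + 3)*(o + 4)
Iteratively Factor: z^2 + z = (z + 1)*(z)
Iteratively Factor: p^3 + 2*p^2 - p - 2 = (p + 1)*(p^2 + p - 2) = (p - 1)*(p + 1)*(p + 2)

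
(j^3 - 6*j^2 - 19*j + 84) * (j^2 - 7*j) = j^5 - 13*j^4 + 23*j^3 + 217*j^2 - 588*j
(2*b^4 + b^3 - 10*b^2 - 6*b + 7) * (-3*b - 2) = -6*b^5 - 7*b^4 + 28*b^3 + 38*b^2 - 9*b - 14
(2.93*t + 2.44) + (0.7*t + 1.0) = 3.63*t + 3.44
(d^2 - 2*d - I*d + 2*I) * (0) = 0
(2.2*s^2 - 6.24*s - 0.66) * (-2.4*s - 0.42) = -5.28*s^3 + 14.052*s^2 + 4.2048*s + 0.2772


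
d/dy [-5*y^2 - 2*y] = -10*y - 2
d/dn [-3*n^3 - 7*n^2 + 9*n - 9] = -9*n^2 - 14*n + 9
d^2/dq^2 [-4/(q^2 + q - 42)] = 8*(q^2 + q - (2*q + 1)^2 - 42)/(q^2 + q - 42)^3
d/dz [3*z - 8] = 3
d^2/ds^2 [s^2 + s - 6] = 2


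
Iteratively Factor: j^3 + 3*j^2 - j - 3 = (j + 1)*(j^2 + 2*j - 3) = (j + 1)*(j + 3)*(j - 1)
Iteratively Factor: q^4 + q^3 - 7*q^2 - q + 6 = (q + 1)*(q^3 - 7*q + 6) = (q + 1)*(q + 3)*(q^2 - 3*q + 2) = (q - 1)*(q + 1)*(q + 3)*(q - 2)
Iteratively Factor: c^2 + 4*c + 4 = (c + 2)*(c + 2)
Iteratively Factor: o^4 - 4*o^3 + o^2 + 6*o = (o)*(o^3 - 4*o^2 + o + 6) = o*(o - 2)*(o^2 - 2*o - 3) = o*(o - 2)*(o + 1)*(o - 3)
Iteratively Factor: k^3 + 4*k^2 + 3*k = (k)*(k^2 + 4*k + 3) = k*(k + 1)*(k + 3)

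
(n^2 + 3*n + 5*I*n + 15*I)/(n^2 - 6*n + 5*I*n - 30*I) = (n + 3)/(n - 6)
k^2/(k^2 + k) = k/(k + 1)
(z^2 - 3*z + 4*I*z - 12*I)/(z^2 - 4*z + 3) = (z + 4*I)/(z - 1)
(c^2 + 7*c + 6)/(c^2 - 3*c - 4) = (c + 6)/(c - 4)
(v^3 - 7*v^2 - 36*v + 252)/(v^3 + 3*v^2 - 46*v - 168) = (v - 6)/(v + 4)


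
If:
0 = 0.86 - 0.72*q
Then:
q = 1.19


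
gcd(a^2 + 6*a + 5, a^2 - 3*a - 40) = a + 5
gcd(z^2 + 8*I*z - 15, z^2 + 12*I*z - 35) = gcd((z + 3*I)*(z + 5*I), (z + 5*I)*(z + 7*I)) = z + 5*I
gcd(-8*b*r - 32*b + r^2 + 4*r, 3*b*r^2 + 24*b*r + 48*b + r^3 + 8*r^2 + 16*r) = r + 4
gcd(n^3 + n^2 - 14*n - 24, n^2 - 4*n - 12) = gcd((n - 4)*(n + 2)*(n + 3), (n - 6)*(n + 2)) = n + 2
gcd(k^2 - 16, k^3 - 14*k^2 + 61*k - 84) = k - 4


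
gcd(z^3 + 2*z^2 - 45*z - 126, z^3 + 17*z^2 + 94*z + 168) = z + 6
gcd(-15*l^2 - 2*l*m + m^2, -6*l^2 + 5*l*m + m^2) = 1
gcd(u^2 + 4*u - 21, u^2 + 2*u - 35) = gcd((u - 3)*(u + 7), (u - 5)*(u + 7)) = u + 7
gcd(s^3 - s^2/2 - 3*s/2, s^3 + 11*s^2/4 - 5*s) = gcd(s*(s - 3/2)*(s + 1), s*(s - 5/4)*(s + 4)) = s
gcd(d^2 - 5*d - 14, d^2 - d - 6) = d + 2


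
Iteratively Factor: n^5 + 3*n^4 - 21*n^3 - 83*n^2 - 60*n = (n + 3)*(n^4 - 21*n^2 - 20*n) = (n + 1)*(n + 3)*(n^3 - n^2 - 20*n) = n*(n + 1)*(n + 3)*(n^2 - n - 20) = n*(n - 5)*(n + 1)*(n + 3)*(n + 4)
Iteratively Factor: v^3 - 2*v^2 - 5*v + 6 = (v - 1)*(v^2 - v - 6) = (v - 1)*(v + 2)*(v - 3)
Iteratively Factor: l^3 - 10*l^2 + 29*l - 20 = (l - 5)*(l^2 - 5*l + 4) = (l - 5)*(l - 4)*(l - 1)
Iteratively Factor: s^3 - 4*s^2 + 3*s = (s - 3)*(s^2 - s) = s*(s - 3)*(s - 1)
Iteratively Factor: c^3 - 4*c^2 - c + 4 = (c - 4)*(c^2 - 1) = (c - 4)*(c + 1)*(c - 1)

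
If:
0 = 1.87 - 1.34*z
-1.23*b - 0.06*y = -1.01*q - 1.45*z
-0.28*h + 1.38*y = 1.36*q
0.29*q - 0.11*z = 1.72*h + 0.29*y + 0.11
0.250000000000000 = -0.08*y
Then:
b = -0.78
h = -0.16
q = -3.14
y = -3.12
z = 1.40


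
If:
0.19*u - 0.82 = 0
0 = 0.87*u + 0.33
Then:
No Solution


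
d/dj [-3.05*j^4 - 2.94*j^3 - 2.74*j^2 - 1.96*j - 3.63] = -12.2*j^3 - 8.82*j^2 - 5.48*j - 1.96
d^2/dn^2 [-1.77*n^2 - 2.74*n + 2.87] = -3.54000000000000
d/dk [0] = 0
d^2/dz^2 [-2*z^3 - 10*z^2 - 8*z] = -12*z - 20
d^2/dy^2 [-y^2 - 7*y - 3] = -2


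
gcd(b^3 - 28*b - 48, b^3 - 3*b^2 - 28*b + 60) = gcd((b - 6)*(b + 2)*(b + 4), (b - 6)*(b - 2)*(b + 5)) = b - 6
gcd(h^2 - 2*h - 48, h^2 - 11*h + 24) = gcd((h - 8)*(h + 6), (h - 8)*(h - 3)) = h - 8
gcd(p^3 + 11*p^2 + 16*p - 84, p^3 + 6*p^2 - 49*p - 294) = p^2 + 13*p + 42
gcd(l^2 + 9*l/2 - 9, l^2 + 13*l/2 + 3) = l + 6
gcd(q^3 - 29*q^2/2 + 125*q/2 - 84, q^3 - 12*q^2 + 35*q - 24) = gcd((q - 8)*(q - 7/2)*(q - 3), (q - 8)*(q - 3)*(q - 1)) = q^2 - 11*q + 24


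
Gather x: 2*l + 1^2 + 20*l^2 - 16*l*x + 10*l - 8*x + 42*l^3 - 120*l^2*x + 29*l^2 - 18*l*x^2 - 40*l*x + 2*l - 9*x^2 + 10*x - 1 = 42*l^3 + 49*l^2 + 14*l + x^2*(-18*l - 9) + x*(-120*l^2 - 56*l + 2)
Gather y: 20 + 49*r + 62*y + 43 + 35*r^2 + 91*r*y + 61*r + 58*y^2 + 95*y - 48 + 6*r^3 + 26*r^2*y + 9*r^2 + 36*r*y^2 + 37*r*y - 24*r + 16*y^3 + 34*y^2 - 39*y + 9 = 6*r^3 + 44*r^2 + 86*r + 16*y^3 + y^2*(36*r + 92) + y*(26*r^2 + 128*r + 118) + 24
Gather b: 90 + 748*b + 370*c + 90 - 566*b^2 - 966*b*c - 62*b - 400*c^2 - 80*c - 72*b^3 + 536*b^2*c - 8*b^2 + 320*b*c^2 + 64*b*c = -72*b^3 + b^2*(536*c - 574) + b*(320*c^2 - 902*c + 686) - 400*c^2 + 290*c + 180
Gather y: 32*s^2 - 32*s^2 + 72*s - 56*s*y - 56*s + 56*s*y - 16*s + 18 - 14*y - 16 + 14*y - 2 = 0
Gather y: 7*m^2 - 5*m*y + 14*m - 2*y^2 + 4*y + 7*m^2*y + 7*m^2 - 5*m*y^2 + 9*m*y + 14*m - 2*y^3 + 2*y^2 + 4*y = 14*m^2 - 5*m*y^2 + 28*m - 2*y^3 + y*(7*m^2 + 4*m + 8)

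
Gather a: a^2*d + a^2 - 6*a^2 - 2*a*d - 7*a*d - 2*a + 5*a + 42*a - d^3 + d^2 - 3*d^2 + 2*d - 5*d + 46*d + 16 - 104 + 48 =a^2*(d - 5) + a*(45 - 9*d) - d^3 - 2*d^2 + 43*d - 40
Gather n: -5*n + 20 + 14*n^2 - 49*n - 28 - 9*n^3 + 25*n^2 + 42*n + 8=-9*n^3 + 39*n^2 - 12*n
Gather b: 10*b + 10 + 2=10*b + 12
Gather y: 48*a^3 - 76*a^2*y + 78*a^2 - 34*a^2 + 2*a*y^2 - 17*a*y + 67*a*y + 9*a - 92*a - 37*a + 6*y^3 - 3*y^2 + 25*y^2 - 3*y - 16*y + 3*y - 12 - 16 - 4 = 48*a^3 + 44*a^2 - 120*a + 6*y^3 + y^2*(2*a + 22) + y*(-76*a^2 + 50*a - 16) - 32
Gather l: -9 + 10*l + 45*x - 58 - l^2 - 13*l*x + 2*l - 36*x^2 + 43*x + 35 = -l^2 + l*(12 - 13*x) - 36*x^2 + 88*x - 32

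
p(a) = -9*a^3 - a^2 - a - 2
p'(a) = -27*a^2 - 2*a - 1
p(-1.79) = 48.20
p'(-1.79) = -83.93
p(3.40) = -370.70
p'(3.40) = -319.92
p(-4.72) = 926.83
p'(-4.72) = -593.08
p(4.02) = -606.86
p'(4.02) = -445.37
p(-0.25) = -1.67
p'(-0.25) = -2.19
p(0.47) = -3.63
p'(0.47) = -7.90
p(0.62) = -5.15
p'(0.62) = -12.62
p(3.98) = -589.22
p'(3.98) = -436.65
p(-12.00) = 15418.00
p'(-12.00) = -3865.00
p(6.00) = -1988.00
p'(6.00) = -985.00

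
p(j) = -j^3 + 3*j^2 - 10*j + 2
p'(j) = -3*j^2 + 6*j - 10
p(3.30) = -34.27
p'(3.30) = -22.87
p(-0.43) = 6.93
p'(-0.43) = -13.13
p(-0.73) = 11.29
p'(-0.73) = -15.98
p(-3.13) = 93.35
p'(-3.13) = -58.17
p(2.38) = -18.29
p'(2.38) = -12.71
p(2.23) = -16.47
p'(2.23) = -11.54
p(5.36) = -119.40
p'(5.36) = -64.03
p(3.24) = -32.92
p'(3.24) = -22.05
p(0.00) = 2.00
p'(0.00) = -10.00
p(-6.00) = 386.00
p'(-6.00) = -154.00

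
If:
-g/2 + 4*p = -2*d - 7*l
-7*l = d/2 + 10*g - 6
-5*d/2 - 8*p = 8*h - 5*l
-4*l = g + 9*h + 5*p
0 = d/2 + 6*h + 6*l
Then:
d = 723/2371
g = 1391/2371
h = -215/9484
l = -13/4742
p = -705/9484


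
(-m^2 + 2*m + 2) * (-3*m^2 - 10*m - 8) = 3*m^4 + 4*m^3 - 18*m^2 - 36*m - 16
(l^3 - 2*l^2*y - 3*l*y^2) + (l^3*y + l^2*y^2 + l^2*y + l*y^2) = l^3*y + l^3 + l^2*y^2 - l^2*y - 2*l*y^2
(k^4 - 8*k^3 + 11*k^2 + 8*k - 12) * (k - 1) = k^5 - 9*k^4 + 19*k^3 - 3*k^2 - 20*k + 12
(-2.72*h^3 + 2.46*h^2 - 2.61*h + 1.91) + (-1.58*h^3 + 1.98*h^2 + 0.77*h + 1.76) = -4.3*h^3 + 4.44*h^2 - 1.84*h + 3.67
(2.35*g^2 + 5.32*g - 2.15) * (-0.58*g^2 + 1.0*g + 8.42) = -1.363*g^4 - 0.7356*g^3 + 26.354*g^2 + 42.6444*g - 18.103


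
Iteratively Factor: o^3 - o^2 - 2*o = (o)*(o^2 - o - 2) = o*(o - 2)*(o + 1)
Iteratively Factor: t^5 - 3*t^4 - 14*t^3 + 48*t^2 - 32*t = (t - 1)*(t^4 - 2*t^3 - 16*t^2 + 32*t) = (t - 4)*(t - 1)*(t^3 + 2*t^2 - 8*t) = (t - 4)*(t - 2)*(t - 1)*(t^2 + 4*t) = (t - 4)*(t - 2)*(t - 1)*(t + 4)*(t)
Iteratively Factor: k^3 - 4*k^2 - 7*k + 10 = (k - 5)*(k^2 + k - 2) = (k - 5)*(k - 1)*(k + 2)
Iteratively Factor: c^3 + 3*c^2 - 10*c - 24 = (c + 2)*(c^2 + c - 12) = (c - 3)*(c + 2)*(c + 4)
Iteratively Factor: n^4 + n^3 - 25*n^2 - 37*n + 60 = (n - 1)*(n^3 + 2*n^2 - 23*n - 60) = (n - 5)*(n - 1)*(n^2 + 7*n + 12) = (n - 5)*(n - 1)*(n + 4)*(n + 3)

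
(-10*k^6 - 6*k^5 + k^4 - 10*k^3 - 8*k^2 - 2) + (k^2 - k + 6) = -10*k^6 - 6*k^5 + k^4 - 10*k^3 - 7*k^2 - k + 4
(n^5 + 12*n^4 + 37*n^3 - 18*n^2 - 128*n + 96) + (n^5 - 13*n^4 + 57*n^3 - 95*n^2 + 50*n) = 2*n^5 - n^4 + 94*n^3 - 113*n^2 - 78*n + 96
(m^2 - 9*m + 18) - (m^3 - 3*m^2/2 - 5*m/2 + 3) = -m^3 + 5*m^2/2 - 13*m/2 + 15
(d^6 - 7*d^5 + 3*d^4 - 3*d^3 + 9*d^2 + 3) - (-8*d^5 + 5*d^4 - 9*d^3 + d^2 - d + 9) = d^6 + d^5 - 2*d^4 + 6*d^3 + 8*d^2 + d - 6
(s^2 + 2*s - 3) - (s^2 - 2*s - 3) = 4*s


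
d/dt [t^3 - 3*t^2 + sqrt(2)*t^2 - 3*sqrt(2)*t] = 3*t^2 - 6*t + 2*sqrt(2)*t - 3*sqrt(2)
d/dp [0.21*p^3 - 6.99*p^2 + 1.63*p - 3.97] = 0.63*p^2 - 13.98*p + 1.63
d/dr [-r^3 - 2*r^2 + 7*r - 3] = -3*r^2 - 4*r + 7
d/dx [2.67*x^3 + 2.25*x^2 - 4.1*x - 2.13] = 8.01*x^2 + 4.5*x - 4.1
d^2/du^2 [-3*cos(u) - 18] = 3*cos(u)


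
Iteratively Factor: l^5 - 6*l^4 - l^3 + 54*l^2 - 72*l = (l + 3)*(l^4 - 9*l^3 + 26*l^2 - 24*l) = (l - 3)*(l + 3)*(l^3 - 6*l^2 + 8*l) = (l - 4)*(l - 3)*(l + 3)*(l^2 - 2*l) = l*(l - 4)*(l - 3)*(l + 3)*(l - 2)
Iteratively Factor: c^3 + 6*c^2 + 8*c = (c + 4)*(c^2 + 2*c) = c*(c + 4)*(c + 2)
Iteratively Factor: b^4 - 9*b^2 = (b)*(b^3 - 9*b) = b^2*(b^2 - 9) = b^2*(b + 3)*(b - 3)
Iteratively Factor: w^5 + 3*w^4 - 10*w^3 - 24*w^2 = (w)*(w^4 + 3*w^3 - 10*w^2 - 24*w) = w*(w + 2)*(w^3 + w^2 - 12*w) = w*(w + 2)*(w + 4)*(w^2 - 3*w) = w^2*(w + 2)*(w + 4)*(w - 3)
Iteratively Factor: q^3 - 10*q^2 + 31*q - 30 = (q - 5)*(q^2 - 5*q + 6) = (q - 5)*(q - 3)*(q - 2)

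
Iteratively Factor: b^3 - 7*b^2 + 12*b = (b - 3)*(b^2 - 4*b) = b*(b - 3)*(b - 4)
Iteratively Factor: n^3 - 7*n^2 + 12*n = (n)*(n^2 - 7*n + 12) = n*(n - 3)*(n - 4)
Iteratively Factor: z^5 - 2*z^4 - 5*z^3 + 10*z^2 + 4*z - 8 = (z + 2)*(z^4 - 4*z^3 + 3*z^2 + 4*z - 4) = (z + 1)*(z + 2)*(z^3 - 5*z^2 + 8*z - 4) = (z - 2)*(z + 1)*(z + 2)*(z^2 - 3*z + 2) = (z - 2)*(z - 1)*(z + 1)*(z + 2)*(z - 2)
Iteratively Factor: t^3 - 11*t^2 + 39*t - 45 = (t - 3)*(t^2 - 8*t + 15) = (t - 3)^2*(t - 5)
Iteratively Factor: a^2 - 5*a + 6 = (a - 2)*(a - 3)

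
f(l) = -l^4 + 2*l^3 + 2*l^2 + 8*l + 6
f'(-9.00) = 3374.00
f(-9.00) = -7923.00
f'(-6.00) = 1064.00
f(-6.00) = -1698.00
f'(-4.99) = 634.45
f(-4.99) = -852.64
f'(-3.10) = 172.42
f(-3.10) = -151.51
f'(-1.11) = 16.42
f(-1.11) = -4.67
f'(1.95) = 8.96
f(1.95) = 29.58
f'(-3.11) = 173.91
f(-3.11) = -153.25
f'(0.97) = 13.87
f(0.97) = 16.58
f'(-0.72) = 9.72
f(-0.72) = 0.26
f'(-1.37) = 24.07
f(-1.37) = -9.87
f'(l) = -4*l^3 + 6*l^2 + 4*l + 8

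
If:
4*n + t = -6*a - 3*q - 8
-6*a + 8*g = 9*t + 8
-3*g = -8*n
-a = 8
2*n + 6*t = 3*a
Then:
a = -8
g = -608/73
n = -228/73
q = 4048/219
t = -216/73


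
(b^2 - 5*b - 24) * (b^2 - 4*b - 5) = b^4 - 9*b^3 - 9*b^2 + 121*b + 120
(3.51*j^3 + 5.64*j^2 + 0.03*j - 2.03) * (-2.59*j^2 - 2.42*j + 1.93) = -9.0909*j^5 - 23.1018*j^4 - 6.9522*j^3 + 16.0703*j^2 + 4.9705*j - 3.9179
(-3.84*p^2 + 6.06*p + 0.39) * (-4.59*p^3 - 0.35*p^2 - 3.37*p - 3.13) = 17.6256*p^5 - 26.4714*p^4 + 9.0297*p^3 - 8.5395*p^2 - 20.2821*p - 1.2207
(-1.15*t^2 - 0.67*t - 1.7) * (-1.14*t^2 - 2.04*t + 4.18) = 1.311*t^4 + 3.1098*t^3 - 1.5022*t^2 + 0.6674*t - 7.106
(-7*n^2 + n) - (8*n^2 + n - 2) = 2 - 15*n^2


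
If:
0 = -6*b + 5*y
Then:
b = 5*y/6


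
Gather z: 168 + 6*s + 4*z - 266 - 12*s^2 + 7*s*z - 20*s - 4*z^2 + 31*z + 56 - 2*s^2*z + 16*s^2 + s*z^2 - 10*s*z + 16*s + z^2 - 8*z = 4*s^2 + 2*s + z^2*(s - 3) + z*(-2*s^2 - 3*s + 27) - 42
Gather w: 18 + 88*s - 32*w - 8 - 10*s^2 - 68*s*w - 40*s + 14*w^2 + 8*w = -10*s^2 + 48*s + 14*w^2 + w*(-68*s - 24) + 10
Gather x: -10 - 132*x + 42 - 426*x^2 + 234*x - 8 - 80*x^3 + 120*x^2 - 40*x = -80*x^3 - 306*x^2 + 62*x + 24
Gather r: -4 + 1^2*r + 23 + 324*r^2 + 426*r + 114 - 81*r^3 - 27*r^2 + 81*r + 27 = -81*r^3 + 297*r^2 + 508*r + 160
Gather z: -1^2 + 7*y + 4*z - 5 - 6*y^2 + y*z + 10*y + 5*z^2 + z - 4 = -6*y^2 + 17*y + 5*z^2 + z*(y + 5) - 10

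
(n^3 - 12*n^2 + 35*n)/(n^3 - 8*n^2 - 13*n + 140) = n/(n + 4)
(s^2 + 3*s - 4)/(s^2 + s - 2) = (s + 4)/(s + 2)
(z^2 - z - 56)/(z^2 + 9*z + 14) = (z - 8)/(z + 2)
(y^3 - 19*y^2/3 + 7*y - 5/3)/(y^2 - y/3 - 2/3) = (3*y^2 - 16*y + 5)/(3*y + 2)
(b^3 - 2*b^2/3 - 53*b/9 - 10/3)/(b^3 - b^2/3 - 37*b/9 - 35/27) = 3*(3*b^2 - 7*b - 6)/(9*b^2 - 18*b - 7)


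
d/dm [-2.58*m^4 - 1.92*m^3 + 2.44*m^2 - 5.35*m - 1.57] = -10.32*m^3 - 5.76*m^2 + 4.88*m - 5.35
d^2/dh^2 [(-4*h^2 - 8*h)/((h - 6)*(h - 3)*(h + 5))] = 8*(-h^6 - 6*h^5 - 57*h^4 + 652*h^3 - 2160*h - 12960)/(h^9 - 12*h^8 - 33*h^7 + 854*h^6 - 1269*h^5 - 19008*h^4 + 62937*h^3 + 99630*h^2 - 656100*h + 729000)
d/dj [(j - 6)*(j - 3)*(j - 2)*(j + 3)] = 4*j^3 - 24*j^2 + 6*j + 72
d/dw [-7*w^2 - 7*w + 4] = -14*w - 7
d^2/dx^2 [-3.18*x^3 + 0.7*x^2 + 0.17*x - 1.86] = 1.4 - 19.08*x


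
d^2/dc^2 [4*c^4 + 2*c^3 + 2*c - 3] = 12*c*(4*c + 1)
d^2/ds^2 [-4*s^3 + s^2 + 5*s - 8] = 2 - 24*s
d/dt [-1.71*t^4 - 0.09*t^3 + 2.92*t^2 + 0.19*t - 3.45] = -6.84*t^3 - 0.27*t^2 + 5.84*t + 0.19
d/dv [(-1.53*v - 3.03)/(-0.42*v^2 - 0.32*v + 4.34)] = (0.6426*v^2 + 0.4896*v - (0.84*v + 0.32)*(1.53*v + 3.03) - 6.6402)/(0.42*v^2 + 0.32*v - 4.34)^2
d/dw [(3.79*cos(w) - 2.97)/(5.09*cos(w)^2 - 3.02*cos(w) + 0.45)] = (19.2911*cos(w)^2 - 30.2346*cos(w) + 7.2639)*sin(w)/(25.9081*cos(w)^4 - 30.7436*cos(w)^3 + 13.7014*cos(w)^2 - 2.718*cos(w) + 0.2025)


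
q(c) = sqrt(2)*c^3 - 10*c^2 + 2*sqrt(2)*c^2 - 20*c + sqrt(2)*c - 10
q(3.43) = -101.05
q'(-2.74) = 52.57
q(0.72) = -26.57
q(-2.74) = -42.01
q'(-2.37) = 39.24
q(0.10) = -11.93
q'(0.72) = -26.71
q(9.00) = 272.79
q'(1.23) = -29.81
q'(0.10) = -19.98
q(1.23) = -41.08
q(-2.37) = -25.06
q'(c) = 3*sqrt(2)*c^2 - 20*c + 4*sqrt(2)*c - 20 + sqrt(2)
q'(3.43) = -17.87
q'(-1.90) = 23.98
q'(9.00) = 195.98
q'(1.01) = -28.74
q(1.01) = -34.63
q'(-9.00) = 454.16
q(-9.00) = -1454.59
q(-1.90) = -10.28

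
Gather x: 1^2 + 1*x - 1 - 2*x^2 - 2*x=-2*x^2 - x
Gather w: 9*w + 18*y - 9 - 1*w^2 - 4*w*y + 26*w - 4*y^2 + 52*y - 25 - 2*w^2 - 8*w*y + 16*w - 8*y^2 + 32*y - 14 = -3*w^2 + w*(51 - 12*y) - 12*y^2 + 102*y - 48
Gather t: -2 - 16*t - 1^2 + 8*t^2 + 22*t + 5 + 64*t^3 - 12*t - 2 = 64*t^3 + 8*t^2 - 6*t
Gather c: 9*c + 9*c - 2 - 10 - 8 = 18*c - 20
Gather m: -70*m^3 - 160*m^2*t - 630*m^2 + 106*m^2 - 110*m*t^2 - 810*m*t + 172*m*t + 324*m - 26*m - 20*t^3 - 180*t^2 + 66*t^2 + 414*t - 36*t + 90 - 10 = -70*m^3 + m^2*(-160*t - 524) + m*(-110*t^2 - 638*t + 298) - 20*t^3 - 114*t^2 + 378*t + 80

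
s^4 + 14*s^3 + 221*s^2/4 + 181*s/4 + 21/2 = (s + 1/2)^2*(s + 6)*(s + 7)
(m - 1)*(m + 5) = m^2 + 4*m - 5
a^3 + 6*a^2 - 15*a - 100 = (a - 4)*(a + 5)^2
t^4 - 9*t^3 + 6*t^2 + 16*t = t*(t - 8)*(t - 2)*(t + 1)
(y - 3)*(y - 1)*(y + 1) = y^3 - 3*y^2 - y + 3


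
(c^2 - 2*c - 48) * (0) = 0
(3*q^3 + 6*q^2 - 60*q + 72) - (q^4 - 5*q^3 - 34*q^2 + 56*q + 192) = -q^4 + 8*q^3 + 40*q^2 - 116*q - 120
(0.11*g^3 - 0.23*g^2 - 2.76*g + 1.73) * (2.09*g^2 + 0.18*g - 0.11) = 0.2299*g^5 - 0.4609*g^4 - 5.8219*g^3 + 3.1442*g^2 + 0.615*g - 0.1903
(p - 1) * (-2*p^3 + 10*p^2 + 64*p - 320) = -2*p^4 + 12*p^3 + 54*p^2 - 384*p + 320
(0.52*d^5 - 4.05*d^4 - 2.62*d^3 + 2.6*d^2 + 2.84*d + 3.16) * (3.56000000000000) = 1.8512*d^5 - 14.418*d^4 - 9.3272*d^3 + 9.256*d^2 + 10.1104*d + 11.2496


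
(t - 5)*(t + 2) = t^2 - 3*t - 10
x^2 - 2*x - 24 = (x - 6)*(x + 4)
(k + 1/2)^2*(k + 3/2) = k^3 + 5*k^2/2 + 7*k/4 + 3/8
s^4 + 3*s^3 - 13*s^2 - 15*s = s*(s - 3)*(s + 1)*(s + 5)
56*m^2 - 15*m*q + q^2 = (-8*m + q)*(-7*m + q)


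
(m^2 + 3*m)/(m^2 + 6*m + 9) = m/(m + 3)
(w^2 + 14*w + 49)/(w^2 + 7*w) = (w + 7)/w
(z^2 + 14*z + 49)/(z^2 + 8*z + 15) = (z^2 + 14*z + 49)/(z^2 + 8*z + 15)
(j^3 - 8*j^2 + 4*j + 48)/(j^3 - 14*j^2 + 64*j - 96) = (j + 2)/(j - 4)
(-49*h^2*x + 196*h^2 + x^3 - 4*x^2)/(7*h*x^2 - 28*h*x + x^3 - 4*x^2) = (-7*h + x)/x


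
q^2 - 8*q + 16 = (q - 4)^2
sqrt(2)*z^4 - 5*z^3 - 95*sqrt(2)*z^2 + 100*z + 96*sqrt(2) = (z - 8*sqrt(2))*(z - sqrt(2))*(z + 6*sqrt(2))*(sqrt(2)*z + 1)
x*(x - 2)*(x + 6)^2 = x^4 + 10*x^3 + 12*x^2 - 72*x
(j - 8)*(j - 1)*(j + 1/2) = j^3 - 17*j^2/2 + 7*j/2 + 4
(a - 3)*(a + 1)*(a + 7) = a^3 + 5*a^2 - 17*a - 21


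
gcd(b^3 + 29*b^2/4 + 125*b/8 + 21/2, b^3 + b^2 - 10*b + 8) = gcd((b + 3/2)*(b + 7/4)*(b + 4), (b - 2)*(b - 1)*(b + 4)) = b + 4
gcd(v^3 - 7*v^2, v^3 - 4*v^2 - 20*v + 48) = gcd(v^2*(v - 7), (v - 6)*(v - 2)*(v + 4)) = 1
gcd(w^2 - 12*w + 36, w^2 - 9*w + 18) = w - 6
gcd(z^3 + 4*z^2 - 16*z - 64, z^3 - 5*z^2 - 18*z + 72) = z + 4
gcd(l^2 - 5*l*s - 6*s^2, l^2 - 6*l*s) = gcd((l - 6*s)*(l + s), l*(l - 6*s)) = -l + 6*s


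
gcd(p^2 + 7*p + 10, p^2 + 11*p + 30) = p + 5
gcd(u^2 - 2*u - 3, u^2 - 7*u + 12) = u - 3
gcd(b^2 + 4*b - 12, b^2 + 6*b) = b + 6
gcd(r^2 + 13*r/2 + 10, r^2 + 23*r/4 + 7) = r + 4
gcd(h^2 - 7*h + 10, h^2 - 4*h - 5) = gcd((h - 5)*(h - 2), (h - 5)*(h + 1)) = h - 5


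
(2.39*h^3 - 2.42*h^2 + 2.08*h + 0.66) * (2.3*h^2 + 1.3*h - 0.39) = 5.497*h^5 - 2.459*h^4 + 0.7059*h^3 + 5.1658*h^2 + 0.0468000000000001*h - 0.2574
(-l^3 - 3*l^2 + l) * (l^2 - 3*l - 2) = -l^5 + 12*l^3 + 3*l^2 - 2*l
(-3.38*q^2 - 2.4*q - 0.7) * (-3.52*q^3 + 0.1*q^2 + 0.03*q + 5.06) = 11.8976*q^5 + 8.11*q^4 + 2.1226*q^3 - 17.2448*q^2 - 12.165*q - 3.542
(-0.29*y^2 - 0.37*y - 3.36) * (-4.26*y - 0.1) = 1.2354*y^3 + 1.6052*y^2 + 14.3506*y + 0.336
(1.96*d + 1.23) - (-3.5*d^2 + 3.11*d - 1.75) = 3.5*d^2 - 1.15*d + 2.98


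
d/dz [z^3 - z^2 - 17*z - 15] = 3*z^2 - 2*z - 17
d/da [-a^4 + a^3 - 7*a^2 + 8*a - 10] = -4*a^3 + 3*a^2 - 14*a + 8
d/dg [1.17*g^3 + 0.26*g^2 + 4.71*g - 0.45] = 3.51*g^2 + 0.52*g + 4.71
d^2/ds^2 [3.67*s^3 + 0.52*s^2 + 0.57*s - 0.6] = 22.02*s + 1.04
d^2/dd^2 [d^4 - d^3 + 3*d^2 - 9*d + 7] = 12*d^2 - 6*d + 6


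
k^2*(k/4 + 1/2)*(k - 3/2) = k^4/4 + k^3/8 - 3*k^2/4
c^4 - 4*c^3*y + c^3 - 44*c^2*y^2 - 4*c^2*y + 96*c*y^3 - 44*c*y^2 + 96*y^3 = (c + 1)*(c - 8*y)*(c - 2*y)*(c + 6*y)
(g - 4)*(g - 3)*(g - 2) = g^3 - 9*g^2 + 26*g - 24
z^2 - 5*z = z*(z - 5)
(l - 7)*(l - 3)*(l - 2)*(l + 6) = l^4 - 6*l^3 - 31*l^2 + 204*l - 252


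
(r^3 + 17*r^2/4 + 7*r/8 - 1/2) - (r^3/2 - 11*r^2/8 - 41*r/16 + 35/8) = r^3/2 + 45*r^2/8 + 55*r/16 - 39/8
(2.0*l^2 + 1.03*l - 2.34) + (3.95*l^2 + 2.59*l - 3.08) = 5.95*l^2 + 3.62*l - 5.42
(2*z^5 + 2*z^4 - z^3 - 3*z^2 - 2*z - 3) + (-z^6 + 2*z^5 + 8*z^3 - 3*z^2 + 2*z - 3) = -z^6 + 4*z^5 + 2*z^4 + 7*z^3 - 6*z^2 - 6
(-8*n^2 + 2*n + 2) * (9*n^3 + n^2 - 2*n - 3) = -72*n^5 + 10*n^4 + 36*n^3 + 22*n^2 - 10*n - 6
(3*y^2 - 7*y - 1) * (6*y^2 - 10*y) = 18*y^4 - 72*y^3 + 64*y^2 + 10*y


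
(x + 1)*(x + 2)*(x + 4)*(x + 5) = x^4 + 12*x^3 + 49*x^2 + 78*x + 40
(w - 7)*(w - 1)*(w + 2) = w^3 - 6*w^2 - 9*w + 14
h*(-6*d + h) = -6*d*h + h^2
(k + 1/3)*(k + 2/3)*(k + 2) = k^3 + 3*k^2 + 20*k/9 + 4/9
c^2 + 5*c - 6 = (c - 1)*(c + 6)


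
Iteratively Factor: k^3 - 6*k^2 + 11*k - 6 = (k - 3)*(k^2 - 3*k + 2) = (k - 3)*(k - 2)*(k - 1)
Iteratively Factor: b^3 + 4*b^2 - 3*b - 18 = (b + 3)*(b^2 + b - 6) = (b + 3)^2*(b - 2)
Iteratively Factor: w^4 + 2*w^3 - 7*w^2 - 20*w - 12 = (w - 3)*(w^3 + 5*w^2 + 8*w + 4) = (w - 3)*(w + 2)*(w^2 + 3*w + 2) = (w - 3)*(w + 1)*(w + 2)*(w + 2)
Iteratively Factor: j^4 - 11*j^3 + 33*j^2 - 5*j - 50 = (j - 5)*(j^3 - 6*j^2 + 3*j + 10) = (j - 5)^2*(j^2 - j - 2) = (j - 5)^2*(j - 2)*(j + 1)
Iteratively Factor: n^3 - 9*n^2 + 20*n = (n)*(n^2 - 9*n + 20) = n*(n - 4)*(n - 5)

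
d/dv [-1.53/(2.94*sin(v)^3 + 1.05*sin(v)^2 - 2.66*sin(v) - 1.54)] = (13.4946*sin(v)^2 + 3.213*sin(v) - 4.0698)*cos(v)/(2.94*sin(v)^3 + 1.05*sin(v)^2 - 2.66*sin(v) - 1.54)^2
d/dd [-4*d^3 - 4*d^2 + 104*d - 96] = -12*d^2 - 8*d + 104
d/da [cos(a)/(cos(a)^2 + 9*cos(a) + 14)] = (cos(a)^2 - 14)*sin(a)/((cos(a) + 2)^2*(cos(a) + 7)^2)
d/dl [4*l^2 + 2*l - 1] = 8*l + 2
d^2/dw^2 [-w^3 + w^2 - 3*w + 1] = 2 - 6*w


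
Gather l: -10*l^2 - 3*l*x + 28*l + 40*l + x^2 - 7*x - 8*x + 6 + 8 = -10*l^2 + l*(68 - 3*x) + x^2 - 15*x + 14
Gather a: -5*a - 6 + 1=-5*a - 5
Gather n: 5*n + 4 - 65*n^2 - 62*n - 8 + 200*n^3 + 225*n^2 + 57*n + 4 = 200*n^3 + 160*n^2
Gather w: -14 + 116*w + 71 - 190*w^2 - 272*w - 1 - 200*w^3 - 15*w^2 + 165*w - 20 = -200*w^3 - 205*w^2 + 9*w + 36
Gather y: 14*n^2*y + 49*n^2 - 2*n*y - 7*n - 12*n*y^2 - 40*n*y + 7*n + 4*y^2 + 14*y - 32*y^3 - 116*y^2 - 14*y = 49*n^2 - 32*y^3 + y^2*(-12*n - 112) + y*(14*n^2 - 42*n)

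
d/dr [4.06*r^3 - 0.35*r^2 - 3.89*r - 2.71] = 12.18*r^2 - 0.7*r - 3.89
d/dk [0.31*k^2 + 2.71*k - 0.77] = 0.62*k + 2.71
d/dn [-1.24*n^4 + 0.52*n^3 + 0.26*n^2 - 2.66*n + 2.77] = -4.96*n^3 + 1.56*n^2 + 0.52*n - 2.66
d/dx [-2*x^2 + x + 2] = 1 - 4*x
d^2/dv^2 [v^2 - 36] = 2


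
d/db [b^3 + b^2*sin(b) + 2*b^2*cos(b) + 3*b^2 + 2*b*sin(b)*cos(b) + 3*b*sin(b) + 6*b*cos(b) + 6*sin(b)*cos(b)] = -2*b^2*sin(b) + b^2*cos(b) + 3*b^2 - 4*b*sin(b) + 7*b*cos(b) + 2*b*cos(2*b) + 6*b + 3*sin(b) + sin(2*b) + 6*cos(b) + 6*cos(2*b)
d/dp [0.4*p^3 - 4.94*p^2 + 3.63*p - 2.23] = 1.2*p^2 - 9.88*p + 3.63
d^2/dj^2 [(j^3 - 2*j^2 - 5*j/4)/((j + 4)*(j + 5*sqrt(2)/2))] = 2*(60*sqrt(2)*j^3 + 141*j^3 + 600*j^2 + 720*sqrt(2)*j^2 + 150*sqrt(2)*j + 2400*j - 1350 + 200*sqrt(2))/(4*j^6 + 30*sqrt(2)*j^5 + 48*j^5 + 342*j^4 + 360*sqrt(2)*j^4 + 2056*j^3 + 1565*sqrt(2)*j^3 + 3420*sqrt(2)*j^2 + 7200*j^2 + 6000*sqrt(2)*j + 9600*j + 8000*sqrt(2))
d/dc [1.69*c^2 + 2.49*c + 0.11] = 3.38*c + 2.49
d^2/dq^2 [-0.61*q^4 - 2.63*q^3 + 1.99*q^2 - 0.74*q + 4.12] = -7.32*q^2 - 15.78*q + 3.98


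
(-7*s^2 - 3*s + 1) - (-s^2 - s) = -6*s^2 - 2*s + 1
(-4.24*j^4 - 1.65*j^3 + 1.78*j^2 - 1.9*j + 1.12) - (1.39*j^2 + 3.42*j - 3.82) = -4.24*j^4 - 1.65*j^3 + 0.39*j^2 - 5.32*j + 4.94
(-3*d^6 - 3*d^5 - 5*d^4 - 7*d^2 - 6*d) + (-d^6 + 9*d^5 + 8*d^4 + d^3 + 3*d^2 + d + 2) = -4*d^6 + 6*d^5 + 3*d^4 + d^3 - 4*d^2 - 5*d + 2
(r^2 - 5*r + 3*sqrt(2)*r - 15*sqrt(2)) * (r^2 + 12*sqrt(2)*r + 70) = r^4 - 5*r^3 + 15*sqrt(2)*r^3 - 75*sqrt(2)*r^2 + 142*r^2 - 710*r + 210*sqrt(2)*r - 1050*sqrt(2)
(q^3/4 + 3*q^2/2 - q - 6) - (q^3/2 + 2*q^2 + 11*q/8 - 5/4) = -q^3/4 - q^2/2 - 19*q/8 - 19/4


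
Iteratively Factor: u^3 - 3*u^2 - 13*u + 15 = (u - 1)*(u^2 - 2*u - 15) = (u - 1)*(u + 3)*(u - 5)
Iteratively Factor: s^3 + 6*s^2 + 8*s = (s + 2)*(s^2 + 4*s) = s*(s + 2)*(s + 4)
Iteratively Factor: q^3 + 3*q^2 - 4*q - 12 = (q + 3)*(q^2 - 4) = (q + 2)*(q + 3)*(q - 2)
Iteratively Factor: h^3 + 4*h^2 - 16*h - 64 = (h - 4)*(h^2 + 8*h + 16) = (h - 4)*(h + 4)*(h + 4)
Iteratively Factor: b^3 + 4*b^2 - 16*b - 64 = (b + 4)*(b^2 - 16) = (b + 4)^2*(b - 4)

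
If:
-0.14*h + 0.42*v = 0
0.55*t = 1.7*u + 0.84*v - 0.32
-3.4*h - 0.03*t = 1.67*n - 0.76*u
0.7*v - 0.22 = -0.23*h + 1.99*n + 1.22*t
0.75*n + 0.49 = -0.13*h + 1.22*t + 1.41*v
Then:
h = 0.16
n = -0.21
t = 0.23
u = 0.24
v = 0.05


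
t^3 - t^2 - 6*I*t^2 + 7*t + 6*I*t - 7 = (t - 1)*(t - 7*I)*(t + I)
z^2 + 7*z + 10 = (z + 2)*(z + 5)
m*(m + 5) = m^2 + 5*m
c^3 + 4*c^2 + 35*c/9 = c*(c + 5/3)*(c + 7/3)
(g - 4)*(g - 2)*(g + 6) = g^3 - 28*g + 48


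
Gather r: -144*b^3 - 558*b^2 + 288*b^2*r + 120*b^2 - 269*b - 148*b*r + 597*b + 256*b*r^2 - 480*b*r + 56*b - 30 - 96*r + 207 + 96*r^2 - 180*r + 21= -144*b^3 - 438*b^2 + 384*b + r^2*(256*b + 96) + r*(288*b^2 - 628*b - 276) + 198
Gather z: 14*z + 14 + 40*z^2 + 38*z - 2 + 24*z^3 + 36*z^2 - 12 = 24*z^3 + 76*z^2 + 52*z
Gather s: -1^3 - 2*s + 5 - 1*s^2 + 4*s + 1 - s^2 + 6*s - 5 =-2*s^2 + 8*s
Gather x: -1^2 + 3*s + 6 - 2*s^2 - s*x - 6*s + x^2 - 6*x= -2*s^2 - 3*s + x^2 + x*(-s - 6) + 5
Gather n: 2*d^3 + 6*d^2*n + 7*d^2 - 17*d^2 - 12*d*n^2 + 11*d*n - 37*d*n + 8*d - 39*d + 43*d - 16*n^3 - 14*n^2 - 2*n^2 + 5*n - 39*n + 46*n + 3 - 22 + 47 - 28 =2*d^3 - 10*d^2 + 12*d - 16*n^3 + n^2*(-12*d - 16) + n*(6*d^2 - 26*d + 12)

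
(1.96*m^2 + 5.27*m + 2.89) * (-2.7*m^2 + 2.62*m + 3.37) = -5.292*m^4 - 9.0938*m^3 + 12.6096*m^2 + 25.3317*m + 9.7393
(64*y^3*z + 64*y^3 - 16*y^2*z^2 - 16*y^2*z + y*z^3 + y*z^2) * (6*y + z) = 384*y^4*z + 384*y^4 - 32*y^3*z^2 - 32*y^3*z - 10*y^2*z^3 - 10*y^2*z^2 + y*z^4 + y*z^3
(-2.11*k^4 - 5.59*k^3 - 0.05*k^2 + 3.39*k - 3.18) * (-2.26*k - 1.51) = 4.7686*k^5 + 15.8195*k^4 + 8.5539*k^3 - 7.5859*k^2 + 2.0679*k + 4.8018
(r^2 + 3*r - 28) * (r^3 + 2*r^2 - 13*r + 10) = r^5 + 5*r^4 - 35*r^3 - 85*r^2 + 394*r - 280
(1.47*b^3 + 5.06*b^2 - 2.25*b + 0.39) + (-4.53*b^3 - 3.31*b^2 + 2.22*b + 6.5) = -3.06*b^3 + 1.75*b^2 - 0.0299999999999998*b + 6.89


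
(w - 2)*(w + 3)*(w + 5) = w^3 + 6*w^2 - w - 30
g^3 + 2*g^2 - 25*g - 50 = (g - 5)*(g + 2)*(g + 5)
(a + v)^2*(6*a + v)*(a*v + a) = 6*a^4*v + 6*a^4 + 13*a^3*v^2 + 13*a^3*v + 8*a^2*v^3 + 8*a^2*v^2 + a*v^4 + a*v^3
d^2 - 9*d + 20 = (d - 5)*(d - 4)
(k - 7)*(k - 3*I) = k^2 - 7*k - 3*I*k + 21*I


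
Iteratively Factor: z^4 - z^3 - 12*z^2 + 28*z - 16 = (z - 2)*(z^3 + z^2 - 10*z + 8) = (z - 2)*(z - 1)*(z^2 + 2*z - 8) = (z - 2)*(z - 1)*(z + 4)*(z - 2)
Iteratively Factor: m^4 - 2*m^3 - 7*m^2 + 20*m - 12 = (m + 3)*(m^3 - 5*m^2 + 8*m - 4) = (m - 2)*(m + 3)*(m^2 - 3*m + 2) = (m - 2)^2*(m + 3)*(m - 1)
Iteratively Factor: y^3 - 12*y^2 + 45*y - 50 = (y - 5)*(y^2 - 7*y + 10) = (y - 5)*(y - 2)*(y - 5)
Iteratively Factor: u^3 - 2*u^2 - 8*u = (u)*(u^2 - 2*u - 8) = u*(u - 4)*(u + 2)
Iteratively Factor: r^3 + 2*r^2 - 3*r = (r - 1)*(r^2 + 3*r) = (r - 1)*(r + 3)*(r)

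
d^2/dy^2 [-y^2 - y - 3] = -2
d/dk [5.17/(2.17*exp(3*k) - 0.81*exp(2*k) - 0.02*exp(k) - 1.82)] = (-33.6567*exp(2*k) + 8.3754*exp(k) + 0.1034)*exp(k)/(-2.17*exp(3*k) + 0.81*exp(2*k) + 0.02*exp(k) + 1.82)^2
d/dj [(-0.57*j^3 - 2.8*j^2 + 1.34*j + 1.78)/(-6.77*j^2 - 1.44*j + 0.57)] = (3.8589*j^4 + 1.6416*j^3 + 12.1291*j^2 + 20.9092*j + 3.327)/(45.8329*j^4 + 19.4976*j^3 - 5.6442*j^2 - 1.6416*j + 0.3249)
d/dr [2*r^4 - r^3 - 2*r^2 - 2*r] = 8*r^3 - 3*r^2 - 4*r - 2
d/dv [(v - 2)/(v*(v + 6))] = (-v^2 + 4*v + 12)/(v^2*(v^2 + 12*v + 36))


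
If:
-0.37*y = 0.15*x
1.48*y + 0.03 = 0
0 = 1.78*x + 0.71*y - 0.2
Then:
No Solution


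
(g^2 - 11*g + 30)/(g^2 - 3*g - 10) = (g - 6)/(g + 2)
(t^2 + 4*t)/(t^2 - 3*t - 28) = t/(t - 7)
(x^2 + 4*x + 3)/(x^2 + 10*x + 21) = (x + 1)/(x + 7)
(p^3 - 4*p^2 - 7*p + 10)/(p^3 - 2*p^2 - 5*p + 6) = (p - 5)/(p - 3)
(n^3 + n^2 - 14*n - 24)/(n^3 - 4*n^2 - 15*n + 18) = (n^2 - 2*n - 8)/(n^2 - 7*n + 6)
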